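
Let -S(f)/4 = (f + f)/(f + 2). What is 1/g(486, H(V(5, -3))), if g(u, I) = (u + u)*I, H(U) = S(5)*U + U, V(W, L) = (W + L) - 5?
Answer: 7/96228 ≈ 7.2744e-5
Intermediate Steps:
S(f) = -8*f/(2 + f) (S(f) = -4*(f + f)/(f + 2) = -4*2*f/(2 + f) = -8*f/(2 + f))
V(W, L) = -5 + L + W (V(W, L) = (L + W) - 5 = -5 + L + W)
H(U) = -33*U/7 (H(U) = (-8*5/(2 + 5))*U + U = (-8*5/7)*U + U = (-8*5*1/7)*U + U = -40*U/7 + U = -33*U/7)
g(u, I) = 2*I*u (g(u, I) = (2*u)*I = 2*I*u)
1/g(486, H(V(5, -3))) = 1/(2*(-33*(-5 - 3 + 5)/7)*486) = 1/(2*(-33/7*(-3))*486) = 1/(2*(99/7)*486) = 1/(96228/7) = 7/96228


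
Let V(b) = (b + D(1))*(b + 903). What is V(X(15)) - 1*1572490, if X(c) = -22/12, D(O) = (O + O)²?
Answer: -56539349/36 ≈ -1.5705e+6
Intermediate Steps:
D(O) = 4*O² (D(O) = (2*O)² = 4*O²)
X(c) = -11/6 (X(c) = -22*1/12 = -11/6)
V(b) = (4 + b)*(903 + b) (V(b) = (b + 4*1²)*(b + 903) = (b + 4*1)*(903 + b) = (b + 4)*(903 + b) = (4 + b)*(903 + b))
V(X(15)) - 1*1572490 = (3612 + (-11/6)² + 907*(-11/6)) - 1*1572490 = (3612 + 121/36 - 9977/6) - 1572490 = 70291/36 - 1572490 = -56539349/36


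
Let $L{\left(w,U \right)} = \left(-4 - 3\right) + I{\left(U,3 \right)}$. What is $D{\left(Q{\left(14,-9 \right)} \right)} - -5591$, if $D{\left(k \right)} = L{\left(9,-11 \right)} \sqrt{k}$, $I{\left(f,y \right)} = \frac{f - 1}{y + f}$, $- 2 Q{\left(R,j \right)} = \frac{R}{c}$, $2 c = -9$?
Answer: $5591 - \frac{11 \sqrt{14}}{6} \approx 5584.1$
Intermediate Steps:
$c = - \frac{9}{2}$ ($c = \frac{1}{2} \left(-9\right) = - \frac{9}{2} \approx -4.5$)
$Q{\left(R,j \right)} = \frac{R}{9}$ ($Q{\left(R,j \right)} = - \frac{R \frac{1}{- \frac{9}{2}}}{2} = - \frac{R \left(- \frac{2}{9}\right)}{2} = - \frac{\left(- \frac{2}{9}\right) R}{2} = \frac{R}{9}$)
$I{\left(f,y \right)} = \frac{-1 + f}{f + y}$
$L{\left(w,U \right)} = -7 + \frac{-1 + U}{3 + U}$ ($L{\left(w,U \right)} = \left(-4 - 3\right) + \frac{-1 + U}{U + 3} = \left(-4 - 3\right) + \frac{-1 + U}{3 + U} = -7 + \frac{-1 + U}{3 + U}$)
$D{\left(k \right)} = - \frac{11 \sqrt{k}}{2}$ ($D{\left(k \right)} = \frac{2 \left(-11 - -33\right)}{3 - 11} \sqrt{k} = \frac{2 \left(-11 + 33\right)}{-8} \sqrt{k} = 2 \left(- \frac{1}{8}\right) 22 \sqrt{k} = - \frac{11 \sqrt{k}}{2}$)
$D{\left(Q{\left(14,-9 \right)} \right)} - -5591 = - \frac{11 \sqrt{\frac{1}{9} \cdot 14}}{2} - -5591 = - \frac{11 \sqrt{\frac{14}{9}}}{2} + 5591 = - \frac{11 \frac{\sqrt{14}}{3}}{2} + 5591 = - \frac{11 \sqrt{14}}{6} + 5591 = 5591 - \frac{11 \sqrt{14}}{6}$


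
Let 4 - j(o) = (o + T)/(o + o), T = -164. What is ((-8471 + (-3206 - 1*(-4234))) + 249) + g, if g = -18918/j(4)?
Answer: -31929/4 ≈ -7982.3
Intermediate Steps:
j(o) = 4 - (-164 + o)/(2*o) (j(o) = 4 - (o - 164)/(o + o) = 4 - (-164 + o)/(2*o))
g = -3153/4 (g = -18918/(7/2 + 82/4) = -18918/(7/2 + 82*(¼)) = -18918/(7/2 + 41/2) = -18918/24 = -18918*1/24 = -3153/4 ≈ -788.25)
((-8471 + (-3206 - 1*(-4234))) + 249) + g = ((-8471 + (-3206 - 1*(-4234))) + 249) - 3153/4 = ((-8471 + (-3206 + 4234)) + 249) - 3153/4 = ((-8471 + 1028) + 249) - 3153/4 = (-7443 + 249) - 3153/4 = -7194 - 3153/4 = -31929/4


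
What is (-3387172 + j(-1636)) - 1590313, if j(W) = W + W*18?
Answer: -5008569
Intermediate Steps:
j(W) = 19*W (j(W) = W + 18*W = 19*W)
(-3387172 + j(-1636)) - 1590313 = (-3387172 + 19*(-1636)) - 1590313 = (-3387172 - 31084) - 1590313 = -3418256 - 1590313 = -5008569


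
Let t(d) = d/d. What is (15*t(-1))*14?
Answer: 210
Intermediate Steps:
t(d) = 1
(15*t(-1))*14 = (15*1)*14 = 15*14 = 210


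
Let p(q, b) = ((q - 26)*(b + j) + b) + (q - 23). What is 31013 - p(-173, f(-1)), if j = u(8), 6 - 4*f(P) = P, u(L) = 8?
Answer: 66295/2 ≈ 33148.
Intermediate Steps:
f(P) = 3/2 - P/4
j = 8
p(q, b) = -23 + b + q + (-26 + q)*(8 + b) (p(q, b) = ((q - 26)*(b + 8) + b) + (q - 23) = ((-26 + q)*(8 + b) + b) + (-23 + q) = (b + (-26 + q)*(8 + b)) + (-23 + q) = -23 + b + q + (-26 + q)*(8 + b))
31013 - p(-173, f(-1)) = 31013 - (-231 - 25*(3/2 - 1/4*(-1)) + 9*(-173) + (3/2 - 1/4*(-1))*(-173)) = 31013 - (-231 - 25*(3/2 + 1/4) - 1557 + (3/2 + 1/4)*(-173)) = 31013 - (-231 - 25*7/4 - 1557 + (7/4)*(-173)) = 31013 - (-231 - 175/4 - 1557 - 1211/4) = 31013 - 1*(-4269/2) = 31013 + 4269/2 = 66295/2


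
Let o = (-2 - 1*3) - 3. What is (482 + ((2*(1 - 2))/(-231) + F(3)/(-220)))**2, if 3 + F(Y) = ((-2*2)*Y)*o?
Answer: 4950300155329/21344400 ≈ 2.3193e+5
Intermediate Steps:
o = -8 (o = (-2 - 3) - 3 = -5 - 3 = -8)
F(Y) = -3 + 32*Y (F(Y) = -3 + ((-2*2)*Y)*(-8) = -3 - 4*Y*(-8) = -3 + 32*Y)
(482 + ((2*(1 - 2))/(-231) + F(3)/(-220)))**2 = (482 + ((2*(1 - 2))/(-231) + (-3 + 32*3)/(-220)))**2 = (482 + ((2*(-1))*(-1/231) + (-3 + 96)*(-1/220)))**2 = (482 + (-2*(-1/231) + 93*(-1/220)))**2 = (482 + (2/231 - 93/220))**2 = (482 - 1913/4620)**2 = (2224927/4620)**2 = 4950300155329/21344400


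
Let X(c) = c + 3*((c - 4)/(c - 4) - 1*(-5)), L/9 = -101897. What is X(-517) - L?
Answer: 916574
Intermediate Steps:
L = -917073 (L = 9*(-101897) = -917073)
X(c) = 18 + c (X(c) = c + 3*((-4 + c)/(-4 + c) + 5) = c + 3*(1 + 5) = c + 3*6 = c + 18 = 18 + c)
X(-517) - L = (18 - 517) - 1*(-917073) = -499 + 917073 = 916574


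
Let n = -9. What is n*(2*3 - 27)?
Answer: 189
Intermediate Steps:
n*(2*3 - 27) = -9*(2*3 - 27) = -9*(6 - 27) = -9*(-21) = 189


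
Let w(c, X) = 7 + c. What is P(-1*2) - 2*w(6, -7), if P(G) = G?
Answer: -28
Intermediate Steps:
P(-1*2) - 2*w(6, -7) = -1*2 - 2*(7 + 6) = -2 - 2*13 = -2 - 26 = -28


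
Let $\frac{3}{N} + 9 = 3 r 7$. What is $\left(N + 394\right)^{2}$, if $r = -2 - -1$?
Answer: $\frac{15515721}{100} \approx 1.5516 \cdot 10^{5}$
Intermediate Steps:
$r = -1$ ($r = -2 + 1 = -1$)
$N = - \frac{1}{10}$ ($N = \frac{3}{-9 + 3 \left(-1\right) 7} = \frac{3}{-9 - 21} = \frac{3}{-30} = 3 \left(- \frac{1}{30}\right) = - \frac{1}{10} \approx -0.1$)
$\left(N + 394\right)^{2} = \left(- \frac{1}{10} + 394\right)^{2} = \left(\frac{3939}{10}\right)^{2} = \frac{15515721}{100}$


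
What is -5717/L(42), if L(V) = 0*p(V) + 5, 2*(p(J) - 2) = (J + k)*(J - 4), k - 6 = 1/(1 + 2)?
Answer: -5717/5 ≈ -1143.4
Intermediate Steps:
k = 19/3 (k = 6 + 1/(1 + 2) = 6 + 1/3 = 19/3 ≈ 6.3333)
p(J) = 2 + (-4 + J)*(19/3 + J)/2 (p(J) = 2 + ((J + 19/3)*(J - 4))/2 = 2 + ((19/3 + J)*(-4 + J))/2 = 2 + ((-4 + J)*(19/3 + J))/2 = 2 + (-4 + J)*(19/3 + J)/2)
L(V) = 5 (L(V) = 0*(-32/3 + V**2/2 + 7*V/6) + 5 = 0 + 5 = 5)
-5717/L(42) = -5717/5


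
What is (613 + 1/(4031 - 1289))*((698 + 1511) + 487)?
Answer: 2265781756/1371 ≈ 1.6526e+6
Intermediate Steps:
(613 + 1/(4031 - 1289))*((698 + 1511) + 487) = (613 + 1/2742)*(2209 + 487) = (613 + 1/2742)*2696 = (1680847/2742)*2696 = 2265781756/1371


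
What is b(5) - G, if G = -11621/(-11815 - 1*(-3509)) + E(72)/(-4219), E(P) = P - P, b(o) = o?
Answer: 29909/8306 ≈ 3.6009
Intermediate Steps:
E(P) = 0
G = 11621/8306 (G = -11621/(-11815 - 1*(-3509)) + 0/(-4219) = -11621/(-11815 + 3509) + 0*(-1/4219) = -11621/(-8306) + 0 = -11621*(-1/8306) + 0 = 11621/8306 + 0 = 11621/8306 ≈ 1.3991)
b(5) - G = 5 - 1*11621/8306 = 5 - 11621/8306 = 29909/8306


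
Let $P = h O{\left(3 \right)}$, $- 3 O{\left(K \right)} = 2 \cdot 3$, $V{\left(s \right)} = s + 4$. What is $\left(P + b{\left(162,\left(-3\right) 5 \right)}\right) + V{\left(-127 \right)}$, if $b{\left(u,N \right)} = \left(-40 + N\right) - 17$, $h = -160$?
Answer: $125$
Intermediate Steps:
$V{\left(s \right)} = 4 + s$
$b{\left(u,N \right)} = -57 + N$
$O{\left(K \right)} = -2$ ($O{\left(K \right)} = - \frac{2 \cdot 3}{3} = \left(- \frac{1}{3}\right) 6 = -2$)
$P = 320$ ($P = \left(-160\right) \left(-2\right) = 320$)
$\left(P + b{\left(162,\left(-3\right) 5 \right)}\right) + V{\left(-127 \right)} = \left(320 - 72\right) + \left(4 - 127\right) = \left(320 - 72\right) - 123 = 248 - 123 = 125$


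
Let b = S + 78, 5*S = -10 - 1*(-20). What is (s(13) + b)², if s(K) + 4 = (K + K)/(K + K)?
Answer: 5929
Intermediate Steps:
S = 2 (S = (-10 - 1*(-20))/5 = (-10 + 20)/5 = (⅕)*10 = 2)
s(K) = -3 (s(K) = -4 + (K + K)/(K + K) = -4 + (2*K)/((2*K)) = -4 + (2*K)*(1/(2*K)) = -4 + 1 = -3)
b = 80 (b = 2 + 78 = 80)
(s(13) + b)² = (-3 + 80)² = 77² = 5929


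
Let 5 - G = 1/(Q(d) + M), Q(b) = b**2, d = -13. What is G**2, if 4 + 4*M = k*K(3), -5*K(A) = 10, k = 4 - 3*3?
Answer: 2900209/116281 ≈ 24.941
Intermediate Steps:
k = -5 (k = 4 - 9 = -5)
K(A) = -2 (K(A) = -1/5*10 = -2)
M = 3/2 (M = -1 + (-5*(-2))/4 = -1 + (1/4)*10 = -1 + 5/2 = 3/2 ≈ 1.5000)
G = 1703/341 (G = 5 - 1/((-13)**2 + 3/2) = 5 - 1/(169 + 3/2) = 5 - 1/341/2 = 5 - 1*2/341 = 5 - 2/341 = 1703/341 ≈ 4.9941)
G**2 = (1703/341)**2 = 2900209/116281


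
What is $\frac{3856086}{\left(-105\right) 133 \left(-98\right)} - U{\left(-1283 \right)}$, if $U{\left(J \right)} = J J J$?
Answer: $\frac{481721172836446}{228095} \approx 2.1119 \cdot 10^{9}$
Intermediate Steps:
$U{\left(J \right)} = J^{3}$ ($U{\left(J \right)} = J^{2} J = J^{3}$)
$\frac{3856086}{\left(-105\right) 133 \left(-98\right)} - U{\left(-1283 \right)} = \frac{3856086}{\left(-105\right) 133 \left(-98\right)} - \left(-1283\right)^{3} = \frac{3856086}{\left(-13965\right) \left(-98\right)} - -2111932187 = \frac{3856086}{1368570} + 2111932187 = 3856086 \cdot \frac{1}{1368570} + 2111932187 = \frac{642681}{228095} + 2111932187 = \frac{481721172836446}{228095}$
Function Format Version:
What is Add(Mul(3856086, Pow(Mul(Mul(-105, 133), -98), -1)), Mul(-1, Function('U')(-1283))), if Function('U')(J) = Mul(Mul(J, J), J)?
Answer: Rational(481721172836446, 228095) ≈ 2.1119e+9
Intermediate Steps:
Function('U')(J) = Pow(J, 3) (Function('U')(J) = Mul(Pow(J, 2), J) = Pow(J, 3))
Add(Mul(3856086, Pow(Mul(Mul(-105, 133), -98), -1)), Mul(-1, Function('U')(-1283))) = Add(Mul(3856086, Pow(Mul(Mul(-105, 133), -98), -1)), Mul(-1, Pow(-1283, 3))) = Add(Mul(3856086, Pow(Mul(-13965, -98), -1)), Mul(-1, -2111932187)) = Add(Mul(3856086, Pow(1368570, -1)), 2111932187) = Add(Mul(3856086, Rational(1, 1368570)), 2111932187) = Add(Rational(642681, 228095), 2111932187) = Rational(481721172836446, 228095)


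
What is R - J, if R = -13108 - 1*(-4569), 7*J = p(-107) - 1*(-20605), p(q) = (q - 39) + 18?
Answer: -80250/7 ≈ -11464.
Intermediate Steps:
p(q) = -21 + q (p(q) = (-39 + q) + 18 = -21 + q)
J = 20477/7 (J = ((-21 - 107) - 1*(-20605))/7 = (-128 + 20605)/7 = (⅐)*20477 = 20477/7 ≈ 2925.3)
R = -8539 (R = -13108 + 4569 = -8539)
R - J = -8539 - 1*20477/7 = -8539 - 20477/7 = -80250/7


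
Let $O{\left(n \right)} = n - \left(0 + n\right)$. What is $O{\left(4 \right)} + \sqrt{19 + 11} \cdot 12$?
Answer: $12 \sqrt{30} \approx 65.727$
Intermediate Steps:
$O{\left(n \right)} = 0$ ($O{\left(n \right)} = n - n = 0$)
$O{\left(4 \right)} + \sqrt{19 + 11} \cdot 12 = 0 + \sqrt{19 + 11} \cdot 12 = 0 + \sqrt{30} \cdot 12 = 0 + 12 \sqrt{30} = 12 \sqrt{30}$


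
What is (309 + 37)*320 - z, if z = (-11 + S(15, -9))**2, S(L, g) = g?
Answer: 110320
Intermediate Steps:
z = 400 (z = (-11 - 9)**2 = (-20)**2 = 400)
(309 + 37)*320 - z = (309 + 37)*320 - 1*400 = 346*320 - 400 = 110720 - 400 = 110320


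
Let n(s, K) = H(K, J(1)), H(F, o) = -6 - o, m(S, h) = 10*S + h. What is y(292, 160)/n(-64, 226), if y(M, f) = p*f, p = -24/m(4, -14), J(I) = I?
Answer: 1920/91 ≈ 21.099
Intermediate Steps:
m(S, h) = h + 10*S
p = -12/13 (p = -24/(-14 + 10*4) = -24/(-14 + 40) = -24/26 = -24*1/26 = -12/13 ≈ -0.92308)
n(s, K) = -7 (n(s, K) = -6 - 1*1 = -6 - 1 = -7)
y(M, f) = -12*f/13
y(292, 160)/n(-64, 226) = -12/13*160/(-7) = -1920/13*(-⅐) = 1920/91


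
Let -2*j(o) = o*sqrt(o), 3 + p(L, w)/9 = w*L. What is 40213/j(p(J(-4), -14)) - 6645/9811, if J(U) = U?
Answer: -6645/9811 - 80426*sqrt(53)/75843 ≈ -8.3973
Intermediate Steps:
p(L, w) = -27 + 9*L*w (p(L, w) = -27 + 9*(w*L) = -27 + 9*(L*w) = -27 + 9*L*w)
j(o) = -o**(3/2)/2 (j(o) = -o*sqrt(o)/2 = -o**(3/2)/2)
40213/j(p(J(-4), -14)) - 6645/9811 = 40213/((-(-27 + 9*(-4)*(-14))**(3/2)/2)) - 6645/9811 = 40213/((-(-27 + 504)**(3/2)/2)) - 6645*1/9811 = 40213/((-1431*sqrt(53)/2)) - 6645/9811 = 40213*(-2*sqrt(53)/75843) - 6645/9811 = -80426*sqrt(53)/75843 - 6645/9811 = -6645/9811 - 80426*sqrt(53)/75843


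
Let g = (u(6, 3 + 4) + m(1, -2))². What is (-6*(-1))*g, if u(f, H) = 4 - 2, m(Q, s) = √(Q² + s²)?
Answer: 54 + 24*√5 ≈ 107.67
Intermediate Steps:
u(f, H) = 2
g = (2 + √5)² (g = (2 + √(1² + (-2)²))² = (2 + √(1 + 4))² = (2 + √5)² ≈ 17.944)
(-6*(-1))*g = (-6*(-1))*(2 + √5)² = 6*(2 + √5)²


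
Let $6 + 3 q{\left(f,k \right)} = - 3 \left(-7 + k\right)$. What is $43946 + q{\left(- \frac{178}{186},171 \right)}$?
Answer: $43780$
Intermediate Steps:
$q{\left(f,k \right)} = 5 - k$ ($q{\left(f,k \right)} = -2 + \frac{\left(-3\right) \left(-7 + k\right)}{3} = -2 + \frac{21 - 3 k}{3} = -2 - \left(-7 + k\right) = 5 - k$)
$43946 + q{\left(- \frac{178}{186},171 \right)} = 43946 + \left(5 - 171\right) = 43946 - 166 = 43780$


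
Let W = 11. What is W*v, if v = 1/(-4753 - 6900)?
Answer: -11/11653 ≈ -0.00094396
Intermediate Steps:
v = -1/11653 (v = 1/(-11653) = -1/11653 ≈ -8.5815e-5)
W*v = 11*(-1/11653) = -11/11653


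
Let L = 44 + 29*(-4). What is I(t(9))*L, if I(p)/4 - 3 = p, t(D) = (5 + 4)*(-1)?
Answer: 1728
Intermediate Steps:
t(D) = -9 (t(D) = 9*(-1) = -9)
I(p) = 12 + 4*p
L = -72 (L = 44 - 116 = -72)
I(t(9))*L = (12 + 4*(-9))*(-72) = (12 - 36)*(-72) = -24*(-72) = 1728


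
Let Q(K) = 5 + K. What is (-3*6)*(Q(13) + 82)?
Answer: -1800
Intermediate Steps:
(-3*6)*(Q(13) + 82) = (-3*6)*((5 + 13) + 82) = -18*(18 + 82) = -18*100 = -1800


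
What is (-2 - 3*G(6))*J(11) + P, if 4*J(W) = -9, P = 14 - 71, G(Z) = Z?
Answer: -12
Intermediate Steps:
P = -57
J(W) = -9/4 (J(W) = (¼)*(-9) = -9/4)
(-2 - 3*G(6))*J(11) + P = (-2 - 3*6)*(-9/4) - 57 = (-2 - 18)*(-9/4) - 57 = -20*(-9/4) - 57 = 45 - 57 = -12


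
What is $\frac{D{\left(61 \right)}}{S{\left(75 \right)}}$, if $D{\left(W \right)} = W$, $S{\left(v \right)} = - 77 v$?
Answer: $- \frac{61}{5775} \approx -0.010563$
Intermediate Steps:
$\frac{D{\left(61 \right)}}{S{\left(75 \right)}} = \frac{61}{\left(-77\right) 75} = \frac{61}{-5775} = 61 \left(- \frac{1}{5775}\right) = - \frac{61}{5775}$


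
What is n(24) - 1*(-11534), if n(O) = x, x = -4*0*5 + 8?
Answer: 11542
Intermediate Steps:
x = 8 (x = 0*5 + 8 = 0 + 8 = 8)
n(O) = 8
n(24) - 1*(-11534) = 8 - 1*(-11534) = 8 + 11534 = 11542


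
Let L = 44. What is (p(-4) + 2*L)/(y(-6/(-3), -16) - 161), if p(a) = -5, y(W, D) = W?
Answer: -83/159 ≈ -0.52201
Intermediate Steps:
(p(-4) + 2*L)/(y(-6/(-3), -16) - 161) = (-5 + 2*44)/(-6/(-3) - 161) = (-5 + 88)/(-6*(-1/3) - 161) = 83/(2 - 161) = 83/(-159) = 83*(-1/159) = -83/159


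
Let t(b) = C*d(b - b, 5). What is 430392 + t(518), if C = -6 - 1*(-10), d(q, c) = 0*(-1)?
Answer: 430392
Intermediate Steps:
d(q, c) = 0
C = 4 (C = -6 + 10 = 4)
t(b) = 0 (t(b) = 4*0 = 0)
430392 + t(518) = 430392 + 0 = 430392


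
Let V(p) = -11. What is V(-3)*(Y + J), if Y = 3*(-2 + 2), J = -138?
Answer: 1518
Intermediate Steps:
Y = 0 (Y = 3*0 = 0)
V(-3)*(Y + J) = -11*(0 - 138) = -11*(-138) = 1518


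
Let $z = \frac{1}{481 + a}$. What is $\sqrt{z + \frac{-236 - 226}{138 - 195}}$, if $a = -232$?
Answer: $\frac{\sqrt{181504815}}{4731} \approx 2.8477$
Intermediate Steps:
$z = \frac{1}{249}$ ($z = \frac{1}{481 - 232} = \frac{1}{249} \approx 0.0040161$)
$\sqrt{z + \frac{-236 - 226}{138 - 195}} = \sqrt{\frac{1}{249} + \frac{-236 - 226}{138 - 195}} = \sqrt{\frac{1}{249} - \frac{462}{-57}} = \sqrt{\frac{1}{249} - - \frac{154}{19}} = \sqrt{\frac{1}{249} + \frac{154}{19}} = \sqrt{\frac{38365}{4731}} = \frac{\sqrt{181504815}}{4731}$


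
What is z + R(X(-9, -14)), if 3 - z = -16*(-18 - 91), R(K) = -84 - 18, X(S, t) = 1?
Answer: -1843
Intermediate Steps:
R(K) = -102
z = -1741 (z = 3 - (-16)*(-18 - 91) = 3 - (-16)*(-109) = 3 - 1*1744 = 3 - 1744 = -1741)
z + R(X(-9, -14)) = -1741 - 102 = -1843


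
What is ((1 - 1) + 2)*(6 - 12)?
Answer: -12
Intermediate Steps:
((1 - 1) + 2)*(6 - 12) = (0 + 2)*(-6) = 2*(-6) = -12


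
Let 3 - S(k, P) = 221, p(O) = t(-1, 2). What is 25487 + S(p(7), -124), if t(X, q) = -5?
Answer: 25269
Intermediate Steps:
p(O) = -5
S(k, P) = -218 (S(k, P) = 3 - 1*221 = 3 - 221 = -218)
25487 + S(p(7), -124) = 25487 - 218 = 25269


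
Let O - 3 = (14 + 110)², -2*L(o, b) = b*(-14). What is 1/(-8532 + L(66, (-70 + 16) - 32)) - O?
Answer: -140471787/9134 ≈ -15379.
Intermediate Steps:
L(o, b) = 7*b (L(o, b) = -b*(-14)/2 = -(-7)*b = 7*b)
O = 15379 (O = 3 + (14 + 110)² = 3 + 124² = 3 + 15376 = 15379)
1/(-8532 + L(66, (-70 + 16) - 32)) - O = 1/(-8532 + 7*((-70 + 16) - 32)) - 1*15379 = 1/(-8532 + 7*(-54 - 32)) - 15379 = 1/(-8532 + 7*(-86)) - 15379 = 1/(-8532 - 602) - 15379 = 1/(-9134) - 15379 = -1/9134 - 15379 = -140471787/9134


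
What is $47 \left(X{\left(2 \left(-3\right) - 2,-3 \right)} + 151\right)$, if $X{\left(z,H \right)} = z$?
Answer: $6721$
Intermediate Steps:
$47 \left(X{\left(2 \left(-3\right) - 2,-3 \right)} + 151\right) = 47 \left(\left(2 \left(-3\right) - 2\right) + 151\right) = 47 \left(\left(-6 - 2\right) + 151\right) = 47 \left(-8 + 151\right) = 47 \cdot 143 = 6721$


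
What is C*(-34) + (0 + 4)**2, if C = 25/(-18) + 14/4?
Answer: -502/9 ≈ -55.778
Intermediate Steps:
C = 19/9 (C = 25*(-1/18) + 14*(1/4) = -25/18 + 7/2 = 19/9 ≈ 2.1111)
C*(-34) + (0 + 4)**2 = (19/9)*(-34) + (0 + 4)**2 = -646/9 + 4**2 = -646/9 + 16 = -502/9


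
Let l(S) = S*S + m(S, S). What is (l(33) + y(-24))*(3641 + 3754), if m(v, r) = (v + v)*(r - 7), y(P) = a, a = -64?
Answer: 20269695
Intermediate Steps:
y(P) = -64
m(v, r) = 2*v*(-7 + r) (m(v, r) = (2*v)*(-7 + r) = 2*v*(-7 + r))
l(S) = S² + 2*S*(-7 + S) (l(S) = S*S + 2*S*(-7 + S) = S² + 2*S*(-7 + S))
(l(33) + y(-24))*(3641 + 3754) = (33*(-14 + 3*33) - 64)*(3641 + 3754) = (33*(-14 + 99) - 64)*7395 = (33*85 - 64)*7395 = (2805 - 64)*7395 = 2741*7395 = 20269695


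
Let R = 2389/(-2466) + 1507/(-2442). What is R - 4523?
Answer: -206416133/45621 ≈ -4524.6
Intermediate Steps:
R = -72350/45621 (R = 2389*(-1/2466) + 1507*(-1/2442) = -2389/2466 - 137/222 = -72350/45621 ≈ -1.5859)
R - 4523 = -72350/45621 - 4523 = -206416133/45621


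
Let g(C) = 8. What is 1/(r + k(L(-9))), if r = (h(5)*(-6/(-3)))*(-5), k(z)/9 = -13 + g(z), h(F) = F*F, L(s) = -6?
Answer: -1/295 ≈ -0.0033898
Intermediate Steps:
h(F) = F²
k(z) = -45 (k(z) = 9*(-13 + 8) = 9*(-5) = -45)
r = -250 (r = (5²*(-6/(-3)))*(-5) = (25*(-6*(-⅓)))*(-5) = (25*2)*(-5) = 50*(-5) = -250)
1/(r + k(L(-9))) = 1/(-250 - 45) = 1/(-295) = -1/295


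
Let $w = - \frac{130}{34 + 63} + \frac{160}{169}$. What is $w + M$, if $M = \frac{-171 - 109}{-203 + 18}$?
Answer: $\frac{679358}{606541} \approx 1.1201$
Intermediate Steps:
$M = \frac{56}{37}$ ($M = - \frac{280}{-185} = \left(-280\right) \left(- \frac{1}{185}\right) = \frac{56}{37} \approx 1.5135$)
$w = - \frac{6450}{16393}$ ($w = - \frac{130}{97} + 160 \cdot \frac{1}{169} = \left(-130\right) \frac{1}{97} + \frac{160}{169} = - \frac{130}{97} + \frac{160}{169} = - \frac{6450}{16393} \approx -0.39346$)
$w + M = - \frac{6450}{16393} + \frac{56}{37} = \frac{679358}{606541}$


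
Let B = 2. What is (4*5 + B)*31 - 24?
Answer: 658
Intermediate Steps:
(4*5 + B)*31 - 24 = (4*5 + 2)*31 - 24 = (20 + 2)*31 - 24 = 22*31 - 24 = 682 - 24 = 658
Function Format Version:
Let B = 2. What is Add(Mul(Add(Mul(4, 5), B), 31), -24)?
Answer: 658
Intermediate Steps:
Add(Mul(Add(Mul(4, 5), B), 31), -24) = Add(Mul(Add(Mul(4, 5), 2), 31), -24) = Add(Mul(Add(20, 2), 31), -24) = Add(Mul(22, 31), -24) = Add(682, -24) = 658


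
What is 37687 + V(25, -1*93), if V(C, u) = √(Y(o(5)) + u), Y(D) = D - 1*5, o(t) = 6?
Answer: 37687 + 2*I*√23 ≈ 37687.0 + 9.5917*I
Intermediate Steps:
Y(D) = -5 + D (Y(D) = D - 5 = -5 + D)
V(C, u) = √(1 + u) (V(C, u) = √((-5 + 6) + u) = √(1 + u))
37687 + V(25, -1*93) = 37687 + √(1 - 1*93) = 37687 + √(1 - 93) = 37687 + √(-92) = 37687 + 2*I*√23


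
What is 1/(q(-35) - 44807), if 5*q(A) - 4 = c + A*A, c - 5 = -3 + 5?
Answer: -5/222799 ≈ -2.2442e-5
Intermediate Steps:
c = 7 (c = 5 + (-3 + 5) = 5 + 2 = 7)
q(A) = 11/5 + A**2/5 (q(A) = 4/5 + (7 + A*A)/5 = 4/5 + (7 + A**2)/5 = 4/5 + (7/5 + A**2/5) = 11/5 + A**2/5)
1/(q(-35) - 44807) = 1/((11/5 + (1/5)*(-35)**2) - 44807) = 1/((11/5 + (1/5)*1225) - 44807) = 1/((11/5 + 245) - 44807) = 1/(1236/5 - 44807) = 1/(-222799/5) = -5/222799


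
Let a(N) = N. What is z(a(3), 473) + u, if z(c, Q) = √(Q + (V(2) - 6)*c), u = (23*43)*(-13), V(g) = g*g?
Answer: -12857 + √467 ≈ -12835.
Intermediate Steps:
V(g) = g²
u = -12857 (u = 989*(-13) = -12857)
z(c, Q) = √(Q - 2*c) (z(c, Q) = √(Q + (2² - 6)*c) = √(Q + (4 - 6)*c) = √(Q - 2*c))
z(a(3), 473) + u = √(473 - 2*3) - 12857 = √(473 - 6) - 12857 = √467 - 12857 = -12857 + √467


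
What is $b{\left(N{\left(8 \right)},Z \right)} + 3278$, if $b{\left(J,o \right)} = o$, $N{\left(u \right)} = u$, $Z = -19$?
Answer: $3259$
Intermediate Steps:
$b{\left(N{\left(8 \right)},Z \right)} + 3278 = -19 + 3278 = 3259$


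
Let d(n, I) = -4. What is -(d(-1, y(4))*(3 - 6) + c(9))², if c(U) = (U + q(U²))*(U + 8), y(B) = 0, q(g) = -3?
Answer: -12996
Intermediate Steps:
c(U) = (-3 + U)*(8 + U) (c(U) = (U - 3)*(U + 8) = (-3 + U)*(8 + U))
-(d(-1, y(4))*(3 - 6) + c(9))² = -(-4*(3 - 6) + (-24 + 9² + 5*9))² = -(-4*(-3) + (-24 + 81 + 45))² = -(12 + 102)² = -1*114² = -1*12996 = -12996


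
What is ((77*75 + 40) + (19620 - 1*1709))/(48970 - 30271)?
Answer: 23726/18699 ≈ 1.2688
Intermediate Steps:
((77*75 + 40) + (19620 - 1*1709))/(48970 - 30271) = ((5775 + 40) + (19620 - 1709))/18699 = (5815 + 17911)*(1/18699) = 23726*(1/18699) = 23726/18699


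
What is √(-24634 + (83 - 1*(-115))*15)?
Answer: 4*I*√1354 ≈ 147.19*I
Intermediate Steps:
√(-24634 + (83 - 1*(-115))*15) = √(-24634 + (83 + 115)*15) = √(-24634 + 198*15) = √(-24634 + 2970) = √(-21664) = 4*I*√1354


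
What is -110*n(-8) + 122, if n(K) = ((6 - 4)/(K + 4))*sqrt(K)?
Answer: 122 + 110*I*sqrt(2) ≈ 122.0 + 155.56*I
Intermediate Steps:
n(K) = 2*sqrt(K)/(4 + K) (n(K) = (2/(4 + K))*sqrt(K) = 2*sqrt(K)/(4 + K))
-110*n(-8) + 122 = -220*sqrt(-8)/(4 - 8) + 122 = -220*2*I*sqrt(2)/(-4) + 122 = -220*2*I*sqrt(2)*(-1)/4 + 122 = -(-110)*I*sqrt(2) + 122 = 110*I*sqrt(2) + 122 = 122 + 110*I*sqrt(2)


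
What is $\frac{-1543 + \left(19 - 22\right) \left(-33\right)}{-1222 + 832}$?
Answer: $\frac{722}{195} \approx 3.7026$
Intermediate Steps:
$\frac{-1543 + \left(19 - 22\right) \left(-33\right)}{-1222 + 832} = \frac{-1543 - -99}{-390} = \left(-1543 + 99\right) \left(- \frac{1}{390}\right) = \left(-1444\right) \left(- \frac{1}{390}\right) = \frac{722}{195}$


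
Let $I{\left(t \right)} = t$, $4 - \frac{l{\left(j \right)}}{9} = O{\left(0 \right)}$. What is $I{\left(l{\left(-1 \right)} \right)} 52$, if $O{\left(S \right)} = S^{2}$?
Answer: $1872$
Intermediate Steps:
$l{\left(j \right)} = 36$ ($l{\left(j \right)} = 36 - 9 \cdot 0^{2} = 36 - 0 = 36 + 0 = 36$)
$I{\left(l{\left(-1 \right)} \right)} 52 = 36 \cdot 52 = 1872$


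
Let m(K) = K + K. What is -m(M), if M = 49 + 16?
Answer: -130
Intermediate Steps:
M = 65
m(K) = 2*K
-m(M) = -2*65 = -1*130 = -130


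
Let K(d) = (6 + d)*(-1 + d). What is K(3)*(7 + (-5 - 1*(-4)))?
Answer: 108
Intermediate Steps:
K(d) = (-1 + d)*(6 + d)
K(3)*(7 + (-5 - 1*(-4))) = (-6 + 3² + 5*3)*(7 + (-5 - 1*(-4))) = (-6 + 9 + 15)*(7 + (-5 + 4)) = 18*(7 - 1) = 18*6 = 108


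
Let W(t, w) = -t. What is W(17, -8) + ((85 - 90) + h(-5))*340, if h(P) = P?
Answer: -3417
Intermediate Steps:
W(17, -8) + ((85 - 90) + h(-5))*340 = -1*17 + ((85 - 90) - 5)*340 = -17 + (-5 - 5)*340 = -17 - 10*340 = -17 - 3400 = -3417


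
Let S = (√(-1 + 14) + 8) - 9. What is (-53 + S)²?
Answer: (54 - √13)² ≈ 2539.6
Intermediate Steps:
S = -1 + √13 (S = (√13 + 8) - 9 = (8 + √13) - 9 = -1 + √13 ≈ 2.6056)
(-53 + S)² = (-53 + (-1 + √13))² = (-54 + √13)²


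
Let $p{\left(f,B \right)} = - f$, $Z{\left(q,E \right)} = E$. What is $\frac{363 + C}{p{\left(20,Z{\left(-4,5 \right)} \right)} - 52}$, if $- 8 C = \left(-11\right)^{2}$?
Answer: $- \frac{2783}{576} \approx -4.8316$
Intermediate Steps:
$C = - \frac{121}{8}$ ($C = - \frac{\left(-11\right)^{2}}{8} = \left(- \frac{1}{8}\right) 121 = - \frac{121}{8} \approx -15.125$)
$\frac{363 + C}{p{\left(20,Z{\left(-4,5 \right)} \right)} - 52} = \frac{363 - \frac{121}{8}}{\left(-1\right) 20 - 52} = \frac{2783}{8 \left(-20 - 52\right)} = \frac{2783}{8 \left(-72\right)} = \frac{2783}{8} \left(- \frac{1}{72}\right) = - \frac{2783}{576}$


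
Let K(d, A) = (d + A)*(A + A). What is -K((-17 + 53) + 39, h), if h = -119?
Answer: -10472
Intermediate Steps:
K(d, A) = 2*A*(A + d) (K(d, A) = (A + d)*(2*A) = 2*A*(A + d))
-K((-17 + 53) + 39, h) = -2*(-119)*(-119 + ((-17 + 53) + 39)) = -2*(-119)*(-119 + (36 + 39)) = -2*(-119)*(-119 + 75) = -2*(-119)*(-44) = -1*10472 = -10472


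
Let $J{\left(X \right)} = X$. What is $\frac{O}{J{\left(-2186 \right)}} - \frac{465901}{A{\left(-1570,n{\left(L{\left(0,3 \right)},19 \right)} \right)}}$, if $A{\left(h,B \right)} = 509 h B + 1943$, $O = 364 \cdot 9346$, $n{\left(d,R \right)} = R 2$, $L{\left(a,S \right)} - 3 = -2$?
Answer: $- \frac{51649500447291}{33188941721} \approx -1556.2$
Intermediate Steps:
$L{\left(a,S \right)} = 1$ ($L{\left(a,S \right)} = 3 - 2 = 1$)
$n{\left(d,R \right)} = 2 R$
$O = 3401944$
$A{\left(h,B \right)} = 1943 + 509 B h$ ($A{\left(h,B \right)} = 509 B h + 1943 = 1943 + 509 B h$)
$\frac{O}{J{\left(-2186 \right)}} - \frac{465901}{A{\left(-1570,n{\left(L{\left(0,3 \right)},19 \right)} \right)}} = \frac{3401944}{-2186} - \frac{465901}{1943 + 509 \cdot 2 \cdot 19 \left(-1570\right)} = 3401944 \left(- \frac{1}{2186}\right) - \frac{465901}{1943 + 509 \cdot 38 \left(-1570\right)} = - \frac{1700972}{1093} - \frac{465901}{1943 - 30366940} = - \frac{1700972}{1093} - \frac{465901}{-30364997} = - \frac{1700972}{1093} - - \frac{465901}{30364997} = - \frac{1700972}{1093} + \frac{465901}{30364997} = - \frac{51649500447291}{33188941721}$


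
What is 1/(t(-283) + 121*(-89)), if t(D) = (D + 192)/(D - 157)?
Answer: -440/4738269 ≈ -9.2861e-5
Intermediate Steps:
t(D) = (192 + D)/(-157 + D)
1/(t(-283) + 121*(-89)) = 1/((192 - 283)/(-157 - 283) + 121*(-89)) = 1/(-91/(-440) - 10769) = 1/(-1/440*(-91) - 10769) = 1/(91/440 - 10769) = 1/(-4738269/440) = -440/4738269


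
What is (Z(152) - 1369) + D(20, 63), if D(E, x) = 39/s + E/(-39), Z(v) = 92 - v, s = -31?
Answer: -1729802/1209 ≈ -1430.8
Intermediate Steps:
D(E, x) = -39/31 - E/39 (D(E, x) = 39/(-31) + E/(-39) = 39*(-1/31) + E*(-1/39) = -39/31 - E/39)
(Z(152) - 1369) + D(20, 63) = ((92 - 1*152) - 1369) + (-39/31 - 1/39*20) = ((92 - 152) - 1369) + (-39/31 - 20/39) = (-60 - 1369) - 2141/1209 = -1429 - 2141/1209 = -1729802/1209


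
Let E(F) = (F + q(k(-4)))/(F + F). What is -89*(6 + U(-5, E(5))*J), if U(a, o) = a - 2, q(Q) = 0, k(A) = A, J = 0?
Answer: -534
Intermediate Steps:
E(F) = ½ (E(F) = (F + 0)/(F + F) = F/((2*F)) = F*(1/(2*F)) = ½)
U(a, o) = -2 + a
-89*(6 + U(-5, E(5))*J) = -89*(6 + (-2 - 5)*0) = -89*(6 - 7*0) = -89*(6 + 0) = -89*6 = -534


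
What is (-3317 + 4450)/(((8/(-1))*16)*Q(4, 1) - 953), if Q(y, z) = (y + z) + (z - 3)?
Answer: -1133/1337 ≈ -0.84742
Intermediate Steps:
Q(y, z) = -3 + y + 2*z (Q(y, z) = (y + z) + (-3 + z) = -3 + y + 2*z)
(-3317 + 4450)/(((8/(-1))*16)*Q(4, 1) - 953) = (-3317 + 4450)/(((8/(-1))*16)*(-3 + 4 + 2*1) - 953) = 1133/(((8*(-1))*16)*(-3 + 4 + 2) - 953) = 1133/(-8*16*3 - 953) = 1133/(-128*3 - 953) = 1133/(-384 - 953) = 1133/(-1337) = 1133*(-1/1337) = -1133/1337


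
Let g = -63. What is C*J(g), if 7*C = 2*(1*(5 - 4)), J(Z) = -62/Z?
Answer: 124/441 ≈ 0.28118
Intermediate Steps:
C = 2/7 (C = (2*(1*(5 - 4)))/7 = (2*(1*1))/7 = (2*1)/7 = (1/7)*2 = 2/7 ≈ 0.28571)
C*J(g) = 2*(-62/(-63))/7 = 2*(-62*(-1/63))/7 = (2/7)*(62/63) = 124/441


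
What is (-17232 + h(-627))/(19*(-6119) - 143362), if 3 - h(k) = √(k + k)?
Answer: 5743/86541 + I*√1254/259623 ≈ 0.066362 + 0.0001364*I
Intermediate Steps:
h(k) = 3 - √2*√k (h(k) = 3 - √(k + k) = 3 - √(2*k) = 3 - √2*√k)
(-17232 + h(-627))/(19*(-6119) - 143362) = (-17232 + (3 - √2*√(-627)))/(19*(-6119) - 143362) = (-17232 + (3 - √2*I*√627))/(-116261 - 143362) = (-17232 + (3 - I*√1254))/(-259623) = (-17229 - I*√1254)*(-1/259623) = 5743/86541 + I*√1254/259623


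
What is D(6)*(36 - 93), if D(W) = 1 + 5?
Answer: -342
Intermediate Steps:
D(W) = 6
D(6)*(36 - 93) = 6*(36 - 93) = 6*(-57) = -342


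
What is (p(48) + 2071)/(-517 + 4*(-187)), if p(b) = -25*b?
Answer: -871/1265 ≈ -0.68854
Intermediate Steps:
(p(48) + 2071)/(-517 + 4*(-187)) = (-25*48 + 2071)/(-517 + 4*(-187)) = (-1200 + 2071)/(-517 - 748) = 871/(-1265) = 871*(-1/1265) = -871/1265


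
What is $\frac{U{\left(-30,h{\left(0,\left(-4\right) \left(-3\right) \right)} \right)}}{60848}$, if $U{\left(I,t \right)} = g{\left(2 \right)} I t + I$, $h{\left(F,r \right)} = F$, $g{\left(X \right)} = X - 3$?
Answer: $- \frac{15}{30424} \approx -0.00049303$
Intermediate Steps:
$g{\left(X \right)} = -3 + X$
$U{\left(I,t \right)} = I - I t$ ($U{\left(I,t \right)} = \left(-3 + 2\right) I t + I = - I t + I = I - I t$)
$\frac{U{\left(-30,h{\left(0,\left(-4\right) \left(-3\right) \right)} \right)}}{60848} = \frac{\left(-30\right) \left(1 - 0\right)}{60848} = - 30 \left(1 + 0\right) \frac{1}{60848} = \left(-30\right) 1 \cdot \frac{1}{60848} = \left(-30\right) \frac{1}{60848} = - \frac{15}{30424}$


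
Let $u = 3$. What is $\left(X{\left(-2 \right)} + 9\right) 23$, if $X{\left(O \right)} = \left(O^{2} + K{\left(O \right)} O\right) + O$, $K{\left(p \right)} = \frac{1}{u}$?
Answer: $\frac{713}{3} \approx 237.67$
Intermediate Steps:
$K{\left(p \right)} = \frac{1}{3}$
$X{\left(O \right)} = O^{2} + \frac{4 O}{3}$ ($X{\left(O \right)} = \left(O^{2} + \frac{O}{3}\right) + O = O^{2} + \frac{4 O}{3}$)
$\left(X{\left(-2 \right)} + 9\right) 23 = \left(\frac{1}{3} \left(-2\right) \left(4 + 3 \left(-2\right)\right) + 9\right) 23 = \left(\frac{1}{3} \left(-2\right) \left(4 - 6\right) + 9\right) 23 = \left(\frac{1}{3} \left(-2\right) \left(-2\right) + 9\right) 23 = \left(\frac{4}{3} + 9\right) 23 = \frac{31}{3} \cdot 23 = \frac{713}{3}$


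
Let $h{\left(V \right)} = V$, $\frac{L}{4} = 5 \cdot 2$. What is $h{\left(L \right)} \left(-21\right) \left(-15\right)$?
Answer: $12600$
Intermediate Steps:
$L = 40$ ($L = 4 \cdot 5 \cdot 2 = 4 \cdot 10 = 40$)
$h{\left(L \right)} \left(-21\right) \left(-15\right) = 40 \left(-21\right) \left(-15\right) = \left(-840\right) \left(-15\right) = 12600$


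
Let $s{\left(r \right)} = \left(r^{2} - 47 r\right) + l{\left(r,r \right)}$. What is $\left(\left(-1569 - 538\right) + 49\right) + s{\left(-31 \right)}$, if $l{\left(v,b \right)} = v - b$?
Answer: $360$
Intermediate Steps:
$s{\left(r \right)} = r^{2} - 47 r$ ($s{\left(r \right)} = \left(r^{2} - 47 r\right) + \left(r - r\right) = \left(r^{2} - 47 r\right) + 0 = r^{2} - 47 r$)
$\left(\left(-1569 - 538\right) + 49\right) + s{\left(-31 \right)} = \left(\left(-1569 - 538\right) + 49\right) - 31 \left(-47 - 31\right) = \left(-2107 + 49\right) - -2418 = -2058 + 2418 = 360$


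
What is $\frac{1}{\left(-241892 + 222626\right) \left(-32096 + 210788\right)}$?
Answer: $- \frac{1}{3442680072} \approx -2.9047 \cdot 10^{-10}$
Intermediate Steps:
$\frac{1}{\left(-241892 + 222626\right) \left(-32096 + 210788\right)} = \frac{1}{\left(-19266\right) 178692} = \frac{1}{-3442680072} = - \frac{1}{3442680072}$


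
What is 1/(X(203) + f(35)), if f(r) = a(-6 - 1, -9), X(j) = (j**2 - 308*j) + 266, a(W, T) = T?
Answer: -1/21058 ≈ -4.7488e-5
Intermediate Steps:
X(j) = 266 + j**2 - 308*j
f(r) = -9
1/(X(203) + f(35)) = 1/((266 + 203**2 - 308*203) - 9) = 1/((266 + 41209 - 62524) - 9) = 1/(-21049 - 9) = 1/(-21058) = -1/21058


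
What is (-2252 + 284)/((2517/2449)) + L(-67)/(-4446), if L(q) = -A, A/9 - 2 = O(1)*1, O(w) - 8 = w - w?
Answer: -396812173/207233 ≈ -1914.8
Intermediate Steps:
O(w) = 8 (O(w) = 8 + (w - w) = 8 + 0 = 8)
A = 90 (A = 18 + 9*(8*1) = 18 + 9*8 = 18 + 72 = 90)
L(q) = -90 (L(q) = -1*90 = -90)
(-2252 + 284)/((2517/2449)) + L(-67)/(-4446) = (-2252 + 284)/((2517/2449)) - 90/(-4446) = -1968/(2517*(1/2449)) - 90*(-1/4446) = -1968/2517/2449 + 5/247 = -1968*2449/2517 + 5/247 = -1606544/839 + 5/247 = -396812173/207233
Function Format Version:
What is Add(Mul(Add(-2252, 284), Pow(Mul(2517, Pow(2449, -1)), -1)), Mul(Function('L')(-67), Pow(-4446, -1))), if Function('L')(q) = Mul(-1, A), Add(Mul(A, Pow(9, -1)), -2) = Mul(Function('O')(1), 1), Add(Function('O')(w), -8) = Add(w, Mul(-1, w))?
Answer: Rational(-396812173, 207233) ≈ -1914.8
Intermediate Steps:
Function('O')(w) = 8 (Function('O')(w) = Add(8, Add(w, Mul(-1, w))) = Add(8, 0) = 8)
A = 90 (A = Add(18, Mul(9, Mul(8, 1))) = Add(18, Mul(9, 8)) = Add(18, 72) = 90)
Function('L')(q) = -90 (Function('L')(q) = Mul(-1, 90) = -90)
Add(Mul(Add(-2252, 284), Pow(Mul(2517, Pow(2449, -1)), -1)), Mul(Function('L')(-67), Pow(-4446, -1))) = Add(Mul(Add(-2252, 284), Pow(Mul(2517, Pow(2449, -1)), -1)), Mul(-90, Pow(-4446, -1))) = Add(Mul(-1968, Pow(Mul(2517, Rational(1, 2449)), -1)), Mul(-90, Rational(-1, 4446))) = Add(Mul(-1968, Pow(Rational(2517, 2449), -1)), Rational(5, 247)) = Add(Mul(-1968, Rational(2449, 2517)), Rational(5, 247)) = Add(Rational(-1606544, 839), Rational(5, 247)) = Rational(-396812173, 207233)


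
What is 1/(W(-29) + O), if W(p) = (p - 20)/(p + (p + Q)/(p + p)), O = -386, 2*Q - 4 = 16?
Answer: -1663/639076 ≈ -0.0026022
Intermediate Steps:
Q = 10 (Q = 2 + (1/2)*16 = 2 + 8 = 10)
W(p) = (-20 + p)/(p + (10 + p)/(2*p)) (W(p) = (p - 20)/(p + (p + 10)/(p + p)) = (-20 + p)/(p + (10 + p)/((2*p))) = (-20 + p)/(p + (10 + p)*(1/(2*p))) = (-20 + p)/(p + (10 + p)/(2*p)))
1/(W(-29) + O) = 1/(2*(-29)*(-20 - 29)/(10 - 29 + 2*(-29)**2) - 386) = 1/(2*(-29)*(-49)/(10 - 29 + 2*841) - 386) = 1/(2*(-29)*(-49)/(10 - 29 + 1682) - 386) = 1/(2*(-29)*(-49)/1663 - 386) = 1/(2*(-29)*(1/1663)*(-49) - 386) = 1/(2842/1663 - 386) = 1/(-639076/1663) = -1663/639076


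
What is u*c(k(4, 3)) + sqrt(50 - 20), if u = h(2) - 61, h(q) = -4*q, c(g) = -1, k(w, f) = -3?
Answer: 69 + sqrt(30) ≈ 74.477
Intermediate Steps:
u = -69 (u = -4*2 - 61 = -8 - 61 = -69)
u*c(k(4, 3)) + sqrt(50 - 20) = -69*(-1) + sqrt(50 - 20) = 69 + sqrt(30)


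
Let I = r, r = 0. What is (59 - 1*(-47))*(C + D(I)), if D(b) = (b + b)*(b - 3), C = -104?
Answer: -11024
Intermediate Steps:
I = 0
D(b) = 2*b*(-3 + b) (D(b) = (2*b)*(-3 + b) = 2*b*(-3 + b))
(59 - 1*(-47))*(C + D(I)) = (59 - 1*(-47))*(-104 + 2*0*(-3 + 0)) = (59 + 47)*(-104 + 2*0*(-3)) = 106*(-104 + 0) = 106*(-104) = -11024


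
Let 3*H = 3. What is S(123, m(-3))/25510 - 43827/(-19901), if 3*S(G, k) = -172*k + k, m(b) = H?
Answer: 159556059/72524930 ≈ 2.2000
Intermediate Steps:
H = 1 (H = (⅓)*3 = 1)
m(b) = 1
S(G, k) = -57*k (S(G, k) = (-172*k + k)/3 = (-171*k)/3 = -57*k)
S(123, m(-3))/25510 - 43827/(-19901) = -57*1/25510 - 43827/(-19901) = -57*1/25510 - 43827*(-1/19901) = -57/25510 + 6261/2843 = 159556059/72524930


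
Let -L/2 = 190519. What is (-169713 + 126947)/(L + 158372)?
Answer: 21383/111333 ≈ 0.19206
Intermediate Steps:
L = -381038 (L = -2*190519 = -381038)
(-169713 + 126947)/(L + 158372) = (-169713 + 126947)/(-381038 + 158372) = -42766/(-222666) = -42766*(-1/222666) = 21383/111333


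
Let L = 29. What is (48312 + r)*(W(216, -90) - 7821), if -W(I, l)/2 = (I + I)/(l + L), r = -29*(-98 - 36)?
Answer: -24857574966/61 ≈ -4.0750e+8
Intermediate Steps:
r = 3886 (r = -29*(-134) = 3886)
W(I, l) = -4*I/(29 + l) (W(I, l) = -2*(I + I)/(l + 29) = -2*2*I/(29 + l) = -4*I/(29 + l))
(48312 + r)*(W(216, -90) - 7821) = (48312 + 3886)*(-4*216/(29 - 90) - 7821) = 52198*(-4*216/(-61) - 7821) = 52198*(-4*216*(-1/61) - 7821) = 52198*(864/61 - 7821) = 52198*(-476217/61) = -24857574966/61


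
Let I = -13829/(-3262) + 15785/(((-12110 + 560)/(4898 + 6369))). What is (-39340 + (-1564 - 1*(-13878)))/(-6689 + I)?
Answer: 330595545/270130223 ≈ 1.2238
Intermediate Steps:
I = -376614061/24465 (I = -13829*(-1/3262) + 15785/((-11550/11267)) = 13829/3262 + 15785/((-11550*1/11267)) = 13829/3262 + 15785/(-11550/11267) = 13829/3262 + 15785*(-11267/11550) = 13829/3262 - 461947/30 = -376614061/24465 ≈ -15394.)
(-39340 + (-1564 - 1*(-13878)))/(-6689 + I) = (-39340 + (-1564 - 1*(-13878)))/(-6689 - 376614061/24465) = (-39340 + (-1564 + 13878))/(-540260446/24465) = (-39340 + 12314)*(-24465/540260446) = -27026*(-24465/540260446) = 330595545/270130223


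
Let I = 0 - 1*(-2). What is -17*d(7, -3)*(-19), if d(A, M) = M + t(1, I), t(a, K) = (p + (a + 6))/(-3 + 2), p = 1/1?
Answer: -3553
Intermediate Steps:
p = 1
I = 2 (I = 0 + 2 = 2)
t(a, K) = -7 - a (t(a, K) = (1 + (a + 6))/(-3 + 2) = (1 + (6 + a))/(-1) = (7 + a)*(-1) = -7 - a)
d(A, M) = -8 + M (d(A, M) = M + (-7 - 1*1) = M + (-7 - 1) = M - 8 = -8 + M)
-17*d(7, -3)*(-19) = -17*(-8 - 3)*(-19) = -17*(-11)*(-19) = 187*(-19) = -3553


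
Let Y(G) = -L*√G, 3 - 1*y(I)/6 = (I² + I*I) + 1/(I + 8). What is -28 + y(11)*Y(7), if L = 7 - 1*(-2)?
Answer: -28 + 245268*√7/19 ≈ 34126.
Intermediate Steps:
L = 9 (L = 7 + 2 = 9)
y(I) = 18 - 12*I² - 6/(8 + I) (y(I) = 18 - 6*((I² + I*I) + 1/(I + 8)) = 18 - 6*((I² + I²) + 1/(8 + I)) = 18 - 6*(2*I² + 1/(8 + I)) = 18 - 6*(1/(8 + I) + 2*I²) = 18 + (-12*I² - 6/(8 + I)) = 18 - 12*I² - 6/(8 + I))
Y(G) = -9*√G
-28 + y(11)*Y(7) = -28 + (6*(23 - 16*11² - 2*11³ + 3*11)/(8 + 11))*(-9*√7) = -28 + (6*(23 - 16*121 - 2*1331 + 33)/19)*(-9*√7) = -28 + (6*(1/19)*(23 - 1936 - 2662 + 33))*(-9*√7) = -28 + (6*(1/19)*(-4542))*(-9*√7) = -28 - (-245268)*√7/19 = -28 + 245268*√7/19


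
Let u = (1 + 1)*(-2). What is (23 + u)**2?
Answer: 361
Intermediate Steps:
u = -4 (u = 2*(-2) = -4)
(23 + u)**2 = (23 - 4)**2 = 19**2 = 361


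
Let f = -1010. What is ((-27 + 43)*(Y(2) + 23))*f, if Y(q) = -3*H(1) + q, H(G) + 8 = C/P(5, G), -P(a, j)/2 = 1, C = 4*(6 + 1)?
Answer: -1470560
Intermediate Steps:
C = 28 (C = 4*7 = 28)
P(a, j) = -2 (P(a, j) = -2*1 = -2)
H(G) = -22 (H(G) = -8 + 28/(-2) = -8 + 28*(-½) = -8 - 14 = -22)
Y(q) = 66 + q (Y(q) = -3*(-22) + q = 66 + q)
((-27 + 43)*(Y(2) + 23))*f = ((-27 + 43)*((66 + 2) + 23))*(-1010) = (16*(68 + 23))*(-1010) = (16*91)*(-1010) = 1456*(-1010) = -1470560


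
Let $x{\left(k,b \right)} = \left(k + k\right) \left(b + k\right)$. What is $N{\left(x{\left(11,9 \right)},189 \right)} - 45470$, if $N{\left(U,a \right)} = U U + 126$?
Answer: $148256$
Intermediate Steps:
$x{\left(k,b \right)} = 2 k \left(b + k\right)$
$N{\left(U,a \right)} = 126 + U^{2}$ ($N{\left(U,a \right)} = U^{2} + 126 = 126 + U^{2}$)
$N{\left(x{\left(11,9 \right)},189 \right)} - 45470 = \left(126 + \left(2 \cdot 11 \left(9 + 11\right)\right)^{2}\right) - 45470 = \left(126 + \left(2 \cdot 11 \cdot 20\right)^{2}\right) - 45470 = \left(126 + 440^{2}\right) - 45470 = \left(126 + 193600\right) - 45470 = 193726 - 45470 = 148256$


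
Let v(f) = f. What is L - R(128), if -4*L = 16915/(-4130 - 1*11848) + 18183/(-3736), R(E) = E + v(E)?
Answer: -30386368489/119387616 ≈ -254.52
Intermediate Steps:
R(E) = 2*E (R(E) = E + E = 2*E)
L = 176861207/119387616 (L = -(16915/(-4130 - 1*11848) + 18183/(-3736))/4 = -(16915/(-4130 - 11848) + 18183*(-1/3736))/4 = -(16915/(-15978) - 18183/3736)/4 = -(16915*(-1/15978) - 18183/3736)/4 = -(-16915/15978 - 18183/3736)/4 = -¼*(-176861207/29846904) = 176861207/119387616 ≈ 1.4814)
L - R(128) = 176861207/119387616 - 2*128 = 176861207/119387616 - 1*256 = 176861207/119387616 - 256 = -30386368489/119387616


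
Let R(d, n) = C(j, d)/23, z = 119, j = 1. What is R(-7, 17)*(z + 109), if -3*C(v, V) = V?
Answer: 532/23 ≈ 23.130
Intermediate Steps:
C(v, V) = -V/3
R(d, n) = -d/69 (R(d, n) = -d/3/23 = -d/3*(1/23) = -d/69)
R(-7, 17)*(z + 109) = (-1/69*(-7))*(119 + 109) = (7/69)*228 = 532/23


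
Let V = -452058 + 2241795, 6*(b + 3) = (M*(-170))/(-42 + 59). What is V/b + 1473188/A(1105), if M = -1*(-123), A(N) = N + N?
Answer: -140342141/17680 ≈ -7937.9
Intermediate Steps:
A(N) = 2*N
M = 123
b = -208 (b = -3 + ((123*(-170))/(-42 + 59))/6 = -3 + (-20910/17)/6 = -3 + (-20910*1/17)/6 = -3 + (⅙)*(-1230) = -3 - 205 = -208)
V = 1789737
V/b + 1473188/A(1105) = 1789737/(-208) + 1473188/((2*1105)) = 1789737*(-1/208) + 1473188/2210 = -1789737/208 + 1473188*(1/2210) = -1789737/208 + 736594/1105 = -140342141/17680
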